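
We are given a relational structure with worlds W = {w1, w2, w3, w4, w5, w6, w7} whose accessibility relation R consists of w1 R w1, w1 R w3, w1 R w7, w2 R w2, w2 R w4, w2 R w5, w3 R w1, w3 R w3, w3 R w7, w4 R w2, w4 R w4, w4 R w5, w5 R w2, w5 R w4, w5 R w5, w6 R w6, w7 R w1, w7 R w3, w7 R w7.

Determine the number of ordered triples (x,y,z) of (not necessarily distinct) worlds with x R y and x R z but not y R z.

0

R is Euclidean; there are no such tuples.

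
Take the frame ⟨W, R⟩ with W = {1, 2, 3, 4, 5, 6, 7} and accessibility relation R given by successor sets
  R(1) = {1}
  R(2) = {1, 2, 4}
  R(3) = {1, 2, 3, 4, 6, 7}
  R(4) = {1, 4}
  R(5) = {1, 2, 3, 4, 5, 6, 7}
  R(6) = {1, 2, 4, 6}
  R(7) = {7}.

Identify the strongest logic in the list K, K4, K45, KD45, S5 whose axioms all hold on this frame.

Transitive (axiom 4): yes — every two-step R-path is closed by a direct edge.
Euclidean (axiom 5): no — 2 R 1 and 2 R 4, but not 1 R 4.
Serial (axiom D): yes — every world has a successor (e.g. 1 R 1).
Reflexive (axiom T): yes — every world is R-related to itself.
So F validates K, K4; K45 would additionally require R to be Euclidean. The strongest is K4.

K4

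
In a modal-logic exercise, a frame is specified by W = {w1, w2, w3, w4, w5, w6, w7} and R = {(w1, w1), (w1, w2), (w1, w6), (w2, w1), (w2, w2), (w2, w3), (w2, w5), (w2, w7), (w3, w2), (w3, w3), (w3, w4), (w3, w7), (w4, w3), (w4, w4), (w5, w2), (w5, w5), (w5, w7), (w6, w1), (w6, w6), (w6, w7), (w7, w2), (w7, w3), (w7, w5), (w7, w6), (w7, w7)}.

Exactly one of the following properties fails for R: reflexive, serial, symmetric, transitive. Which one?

Reflexive: yes — every world is R-related to itself.
Serial: yes — every world has a successor (e.g. w1 R w1).
Symmetric: yes — every pair in R has its reverse in R.
Transitive: no — w1 R w2 and w2 R w3, but not w1 R w3.
Only transitive fails.

transitive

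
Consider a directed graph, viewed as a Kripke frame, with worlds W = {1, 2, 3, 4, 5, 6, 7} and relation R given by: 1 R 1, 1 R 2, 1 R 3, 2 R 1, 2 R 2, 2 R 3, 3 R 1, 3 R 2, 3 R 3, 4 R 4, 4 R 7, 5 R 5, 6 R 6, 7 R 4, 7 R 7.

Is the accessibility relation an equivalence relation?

Reflexive: yes — every world is R-related to itself.
Symmetric: yes — every pair in R has its reverse in R.
Transitive: yes — every two-step R-path is closed by a direct edge.
So R is an equivalence relation.

Yes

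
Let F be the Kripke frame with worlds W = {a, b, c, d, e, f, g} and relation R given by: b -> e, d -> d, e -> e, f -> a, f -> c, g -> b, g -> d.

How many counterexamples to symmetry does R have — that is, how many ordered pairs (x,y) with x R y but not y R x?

5

Enumerating: (b,e), (f,a), (f,c), (g,b), (g,d).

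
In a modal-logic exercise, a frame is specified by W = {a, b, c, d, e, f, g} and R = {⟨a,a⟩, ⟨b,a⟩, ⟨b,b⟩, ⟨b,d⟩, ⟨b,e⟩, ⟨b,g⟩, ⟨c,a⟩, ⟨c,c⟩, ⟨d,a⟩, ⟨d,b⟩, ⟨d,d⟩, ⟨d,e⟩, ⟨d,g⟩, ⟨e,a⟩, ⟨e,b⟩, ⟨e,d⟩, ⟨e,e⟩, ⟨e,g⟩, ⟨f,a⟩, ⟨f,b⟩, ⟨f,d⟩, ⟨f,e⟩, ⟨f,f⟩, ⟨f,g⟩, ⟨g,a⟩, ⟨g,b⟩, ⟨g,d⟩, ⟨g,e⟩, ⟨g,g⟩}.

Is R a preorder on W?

Reflexive: yes — every world is R-related to itself.
Transitive: yes — every two-step R-path is closed by a direct edge.
So R is a preorder.

Yes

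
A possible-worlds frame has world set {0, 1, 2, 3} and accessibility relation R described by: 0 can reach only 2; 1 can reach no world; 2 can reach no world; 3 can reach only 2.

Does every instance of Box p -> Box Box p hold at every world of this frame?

Axiom 4 corresponds to the accessibility relation being transitive.
Transitive: yes — every two-step R-path is closed by a direct edge.

Yes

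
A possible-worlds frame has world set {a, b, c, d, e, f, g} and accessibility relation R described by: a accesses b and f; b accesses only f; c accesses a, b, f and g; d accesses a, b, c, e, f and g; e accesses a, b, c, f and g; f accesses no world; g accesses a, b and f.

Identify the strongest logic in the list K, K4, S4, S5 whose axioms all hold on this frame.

K4

Transitive (axiom 4): yes — every two-step R-path is closed by a direct edge.
Reflexive (axiom T): no — a is not related to itself.
Euclidean (axiom 5): no — a R f and a R b, but not f R b.
So F validates K, K4; S4 would additionally require R to be reflexive. The strongest is K4.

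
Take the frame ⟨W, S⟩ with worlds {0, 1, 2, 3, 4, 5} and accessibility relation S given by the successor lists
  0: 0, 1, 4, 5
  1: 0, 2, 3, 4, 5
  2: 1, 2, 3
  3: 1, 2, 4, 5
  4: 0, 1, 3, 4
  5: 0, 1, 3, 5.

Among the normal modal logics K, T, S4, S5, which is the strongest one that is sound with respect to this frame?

K

Reflexive (axiom T): no — 1 is not related to itself.
Transitive (axiom 4): no — 0 S 1 and 1 S 2, but not 0 S 2.
Euclidean (axiom 5): no — 0 S 4 and 0 S 5, but not 4 S 5.
So F validates K; T would additionally require S to be reflexive. The strongest is K.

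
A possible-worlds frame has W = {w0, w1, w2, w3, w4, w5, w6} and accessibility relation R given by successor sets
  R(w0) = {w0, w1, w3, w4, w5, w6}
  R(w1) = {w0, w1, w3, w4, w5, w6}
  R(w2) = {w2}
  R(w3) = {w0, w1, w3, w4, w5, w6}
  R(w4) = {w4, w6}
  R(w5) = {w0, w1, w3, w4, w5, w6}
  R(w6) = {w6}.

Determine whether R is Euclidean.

No

Euclidean: no — w0 R w4 and w0 R w1, but not w4 R w1.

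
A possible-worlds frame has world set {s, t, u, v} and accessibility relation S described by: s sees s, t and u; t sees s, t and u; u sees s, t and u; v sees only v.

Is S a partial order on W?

No

Reflexive: yes — every world is S-related to itself.
Transitive: yes — every two-step S-path is closed by a direct edge.
Antisymmetric: no — s S t and t S s with s ≠ t.
So S is not a partial order.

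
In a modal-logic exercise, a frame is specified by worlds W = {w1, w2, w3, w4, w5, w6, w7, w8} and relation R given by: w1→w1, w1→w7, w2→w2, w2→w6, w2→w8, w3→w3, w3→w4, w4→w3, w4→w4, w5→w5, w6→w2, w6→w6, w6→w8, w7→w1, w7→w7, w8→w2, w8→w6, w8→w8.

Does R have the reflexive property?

Reflexive: yes — every world is R-related to itself.

Yes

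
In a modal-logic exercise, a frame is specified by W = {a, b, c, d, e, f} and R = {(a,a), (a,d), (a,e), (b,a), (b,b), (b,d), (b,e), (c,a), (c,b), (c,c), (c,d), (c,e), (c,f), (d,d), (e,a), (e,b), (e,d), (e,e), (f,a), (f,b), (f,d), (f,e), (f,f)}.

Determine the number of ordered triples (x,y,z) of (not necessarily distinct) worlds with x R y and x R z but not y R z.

31

Enumerating: (a,d,a), (a,d,e), (b,a,b), (b,d,a), (b,d,b), (b,d,e), (c,a,b), (c,a,c), (c,a,f), (c,b,c), (c,b,f), (c,d,a), … and 19 more.
Total: 31.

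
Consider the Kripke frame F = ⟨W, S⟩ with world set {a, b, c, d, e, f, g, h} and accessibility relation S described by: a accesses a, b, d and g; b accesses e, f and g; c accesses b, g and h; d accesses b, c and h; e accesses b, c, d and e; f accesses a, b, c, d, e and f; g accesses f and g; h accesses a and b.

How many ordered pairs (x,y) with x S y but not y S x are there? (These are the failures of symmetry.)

19

Enumerating: (a,b), (a,d), (a,g), (b,g), (c,b), (c,g), (c,h), (d,b), (d,c), (d,h), (e,c), (e,d), … and 7 more.
Total: 19.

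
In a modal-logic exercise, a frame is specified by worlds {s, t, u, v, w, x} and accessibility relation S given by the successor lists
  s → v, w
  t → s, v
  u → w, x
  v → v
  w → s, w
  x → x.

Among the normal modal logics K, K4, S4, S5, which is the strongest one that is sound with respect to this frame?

K

Transitive (axiom 4): no — t S s and s S w, but not t S w.
Reflexive (axiom T): no — s is not related to itself.
Euclidean (axiom 5): no — s S v and s S w, but not v S w.
So F validates K; K4 would additionally require S to be transitive. The strongest is K.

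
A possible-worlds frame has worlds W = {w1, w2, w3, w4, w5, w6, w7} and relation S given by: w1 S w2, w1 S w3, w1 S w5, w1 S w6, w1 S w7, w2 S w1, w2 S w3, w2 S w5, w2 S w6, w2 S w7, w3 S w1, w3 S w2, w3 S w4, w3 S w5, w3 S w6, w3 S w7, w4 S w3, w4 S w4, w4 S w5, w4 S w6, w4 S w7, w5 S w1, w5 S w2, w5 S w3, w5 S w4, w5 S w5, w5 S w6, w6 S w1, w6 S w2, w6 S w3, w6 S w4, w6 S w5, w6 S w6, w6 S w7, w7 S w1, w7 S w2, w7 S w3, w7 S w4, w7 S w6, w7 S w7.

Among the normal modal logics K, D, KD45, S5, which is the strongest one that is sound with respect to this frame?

D

Serial (axiom D): yes — every world has a successor (e.g. w1 S w2).
Euclidean (axiom 5): no — w1 S w5 and w1 S w7, but not w5 S w7.
Transitive (axiom 4): no — w1 S w3 and w3 S w4, but not w1 S w4.
Reflexive (axiom T): no — w1 is not related to itself.
So F validates K, D; KD45 would additionally require S to be Euclidean and transitive. The strongest is D.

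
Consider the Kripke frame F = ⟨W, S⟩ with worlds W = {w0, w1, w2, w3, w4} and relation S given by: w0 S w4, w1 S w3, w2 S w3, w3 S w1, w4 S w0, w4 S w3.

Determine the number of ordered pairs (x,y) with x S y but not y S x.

2

Enumerating: (w2,w3), (w4,w3).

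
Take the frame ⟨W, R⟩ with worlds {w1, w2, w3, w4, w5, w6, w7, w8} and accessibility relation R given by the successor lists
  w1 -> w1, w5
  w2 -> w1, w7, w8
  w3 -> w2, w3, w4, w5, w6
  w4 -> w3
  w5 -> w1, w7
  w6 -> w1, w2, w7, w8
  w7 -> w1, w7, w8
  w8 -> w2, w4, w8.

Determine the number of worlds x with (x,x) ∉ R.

Enumerating: w2, w4, w5, w6.

4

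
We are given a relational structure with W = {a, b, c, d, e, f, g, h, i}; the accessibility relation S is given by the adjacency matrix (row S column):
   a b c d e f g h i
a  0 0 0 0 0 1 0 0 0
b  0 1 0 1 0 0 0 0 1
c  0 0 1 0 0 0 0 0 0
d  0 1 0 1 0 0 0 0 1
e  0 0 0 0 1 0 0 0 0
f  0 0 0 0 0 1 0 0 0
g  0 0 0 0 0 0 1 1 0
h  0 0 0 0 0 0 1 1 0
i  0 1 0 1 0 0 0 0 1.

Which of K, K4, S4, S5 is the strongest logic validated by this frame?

K4

Transitive (axiom 4): yes — every two-step S-path is closed by a direct edge.
Reflexive (axiom T): no — a is not related to itself.
Euclidean (axiom 5): yes — any two successors of a common world are S-related.
So F validates K, K4; S4 would additionally require S to be reflexive. The strongest is K4.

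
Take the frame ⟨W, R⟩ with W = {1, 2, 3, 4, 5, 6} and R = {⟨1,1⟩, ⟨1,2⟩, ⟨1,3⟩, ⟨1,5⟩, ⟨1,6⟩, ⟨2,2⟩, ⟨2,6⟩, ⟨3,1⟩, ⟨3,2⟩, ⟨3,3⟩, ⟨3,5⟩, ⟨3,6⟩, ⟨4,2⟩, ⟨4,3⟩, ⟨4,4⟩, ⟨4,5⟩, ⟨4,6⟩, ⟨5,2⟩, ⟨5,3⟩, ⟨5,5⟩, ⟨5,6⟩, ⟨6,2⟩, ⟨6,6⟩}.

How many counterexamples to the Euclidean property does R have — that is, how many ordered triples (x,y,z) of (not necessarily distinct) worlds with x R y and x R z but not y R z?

Enumerating: (1,2,1), (1,2,3), (1,2,5), (1,5,1), (1,6,1), (1,6,3), (1,6,5), (3,2,1), (3,2,3), (3,2,5), (3,5,1), (3,6,1), … and 14 more.
Total: 26.

26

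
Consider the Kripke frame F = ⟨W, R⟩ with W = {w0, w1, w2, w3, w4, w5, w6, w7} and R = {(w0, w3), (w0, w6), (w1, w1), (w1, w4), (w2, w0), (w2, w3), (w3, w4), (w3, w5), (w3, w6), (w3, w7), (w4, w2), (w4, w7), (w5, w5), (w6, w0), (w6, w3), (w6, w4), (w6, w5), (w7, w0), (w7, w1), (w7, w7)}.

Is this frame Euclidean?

Euclidean: no — w2 R w3 and w2 R w0, but not w3 R w0.

No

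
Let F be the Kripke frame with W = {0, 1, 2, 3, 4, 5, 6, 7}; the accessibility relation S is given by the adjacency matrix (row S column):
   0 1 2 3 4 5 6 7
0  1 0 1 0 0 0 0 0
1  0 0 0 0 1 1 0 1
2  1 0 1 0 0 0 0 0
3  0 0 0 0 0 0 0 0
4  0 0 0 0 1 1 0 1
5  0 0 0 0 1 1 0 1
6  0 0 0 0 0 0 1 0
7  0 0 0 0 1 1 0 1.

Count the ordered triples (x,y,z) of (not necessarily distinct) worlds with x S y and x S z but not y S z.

0

S is Euclidean; there are no such tuples.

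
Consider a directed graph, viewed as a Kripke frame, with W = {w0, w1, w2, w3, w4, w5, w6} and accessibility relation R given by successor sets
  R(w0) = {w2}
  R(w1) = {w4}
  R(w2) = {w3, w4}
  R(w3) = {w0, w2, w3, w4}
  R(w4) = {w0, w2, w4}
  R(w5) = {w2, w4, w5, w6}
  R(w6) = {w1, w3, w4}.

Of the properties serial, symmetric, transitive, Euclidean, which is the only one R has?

Serial: yes — every world has a successor (e.g. w0 R w2).
Symmetric: no — w0 R w2 but not w2 R w0.
Transitive: no — w0 R w2 and w2 R w3, but not w0 R w3.
Euclidean: no — w2 R w4 and w2 R w3, but not w4 R w3.
Only serial holds.

serial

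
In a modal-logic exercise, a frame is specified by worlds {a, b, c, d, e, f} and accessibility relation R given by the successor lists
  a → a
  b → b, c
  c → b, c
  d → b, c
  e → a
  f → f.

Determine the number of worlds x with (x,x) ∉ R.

2

Enumerating: d, e.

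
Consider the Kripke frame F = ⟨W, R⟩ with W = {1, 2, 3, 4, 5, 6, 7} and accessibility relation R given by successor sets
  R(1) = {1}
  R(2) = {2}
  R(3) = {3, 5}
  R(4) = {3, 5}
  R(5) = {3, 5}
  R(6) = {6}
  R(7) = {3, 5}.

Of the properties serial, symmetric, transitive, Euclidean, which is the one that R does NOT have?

Serial: yes — every world has a successor (e.g. 1 R 1).
Symmetric: no — 4 R 3 but not 3 R 4.
Transitive: yes — every two-step R-path is closed by a direct edge.
Euclidean: yes — any two successors of a common world are R-related.
Only symmetric fails.

symmetric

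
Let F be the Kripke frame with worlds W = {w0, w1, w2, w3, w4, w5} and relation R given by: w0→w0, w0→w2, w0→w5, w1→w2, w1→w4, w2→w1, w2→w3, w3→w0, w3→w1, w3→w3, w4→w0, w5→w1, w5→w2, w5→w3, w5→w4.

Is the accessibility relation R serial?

Serial: yes — every world has a successor (e.g. w0 R w0).

Yes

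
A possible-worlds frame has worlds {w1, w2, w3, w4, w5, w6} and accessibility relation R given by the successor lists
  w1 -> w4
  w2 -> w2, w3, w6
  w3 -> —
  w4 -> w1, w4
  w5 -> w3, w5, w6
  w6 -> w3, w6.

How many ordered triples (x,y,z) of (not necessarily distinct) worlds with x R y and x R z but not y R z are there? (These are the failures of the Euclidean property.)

Enumerating: (w2,w3,w2), (w2,w3,w3), (w2,w3,w6), (w2,w6,w2), (w4,w1,w1), (w5,w3,w3), (w5,w3,w5), (w5,w3,w6), (w5,w6,w5), (w6,w3,w3), (w6,w3,w6).

11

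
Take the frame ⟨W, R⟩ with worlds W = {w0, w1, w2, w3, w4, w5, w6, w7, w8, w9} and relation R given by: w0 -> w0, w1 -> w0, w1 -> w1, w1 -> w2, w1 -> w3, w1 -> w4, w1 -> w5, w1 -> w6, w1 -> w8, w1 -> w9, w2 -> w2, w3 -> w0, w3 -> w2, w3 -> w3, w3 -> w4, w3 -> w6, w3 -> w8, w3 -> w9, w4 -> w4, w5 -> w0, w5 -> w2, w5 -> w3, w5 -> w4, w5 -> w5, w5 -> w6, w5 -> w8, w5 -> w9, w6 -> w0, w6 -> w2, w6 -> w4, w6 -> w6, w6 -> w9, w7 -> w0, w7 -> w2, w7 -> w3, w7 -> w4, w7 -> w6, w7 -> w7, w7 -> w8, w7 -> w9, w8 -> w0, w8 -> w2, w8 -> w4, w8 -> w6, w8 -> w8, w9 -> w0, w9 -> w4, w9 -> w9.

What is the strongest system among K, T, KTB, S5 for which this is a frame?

T

Reflexive (axiom T): yes — every world is R-related to itself.
Symmetric (axiom B): no — w1 R w0 but not w0 R w1.
Euclidean (axiom 5): no — w1 R w0 and w1 R w2, but not w0 R w2.
So F validates K, T; KTB would additionally require R to be symmetric. The strongest is T.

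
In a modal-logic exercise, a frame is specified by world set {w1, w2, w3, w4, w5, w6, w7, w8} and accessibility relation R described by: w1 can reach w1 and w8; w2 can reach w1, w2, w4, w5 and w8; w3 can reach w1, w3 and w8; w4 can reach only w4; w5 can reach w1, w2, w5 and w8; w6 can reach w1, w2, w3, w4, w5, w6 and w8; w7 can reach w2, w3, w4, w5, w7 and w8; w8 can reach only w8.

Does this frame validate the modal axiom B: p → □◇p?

No

Axiom B corresponds to the accessibility relation being symmetric.
Symmetric: no — w1 R w8 but not w8 R w1.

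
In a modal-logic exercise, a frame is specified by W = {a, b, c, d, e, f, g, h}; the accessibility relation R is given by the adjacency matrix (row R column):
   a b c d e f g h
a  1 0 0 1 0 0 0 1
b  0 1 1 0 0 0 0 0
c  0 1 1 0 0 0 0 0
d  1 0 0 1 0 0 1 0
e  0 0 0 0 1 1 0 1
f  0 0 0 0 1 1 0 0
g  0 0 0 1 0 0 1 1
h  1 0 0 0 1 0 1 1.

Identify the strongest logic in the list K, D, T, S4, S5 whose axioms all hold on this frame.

T

Serial (axiom D): yes — every world has a successor (e.g. a R a).
Reflexive (axiom T): yes — every world is R-related to itself.
Transitive (axiom 4): no — a R d and d R g, but not a R g.
Euclidean (axiom 5): no — a R d and a R h, but not d R h.
So F validates K, D, T; S4 would additionally require R to be transitive. The strongest is T.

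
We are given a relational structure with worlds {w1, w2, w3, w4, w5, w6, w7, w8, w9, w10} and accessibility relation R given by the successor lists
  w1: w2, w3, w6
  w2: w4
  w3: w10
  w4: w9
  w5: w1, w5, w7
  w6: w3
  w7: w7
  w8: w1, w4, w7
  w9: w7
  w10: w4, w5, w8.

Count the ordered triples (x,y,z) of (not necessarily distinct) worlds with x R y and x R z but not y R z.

32

Enumerating: (w1,w2,w2), (w1,w2,w3), (w1,w2,w6), (w1,w3,w2), (w1,w3,w3), (w1,w3,w6), (w1,w6,w2), (w1,w6,w6), (w10,w4,w4), (w10,w4,w5), (w10,w4,w8), (w10,w5,w4), … and 20 more.
Total: 32.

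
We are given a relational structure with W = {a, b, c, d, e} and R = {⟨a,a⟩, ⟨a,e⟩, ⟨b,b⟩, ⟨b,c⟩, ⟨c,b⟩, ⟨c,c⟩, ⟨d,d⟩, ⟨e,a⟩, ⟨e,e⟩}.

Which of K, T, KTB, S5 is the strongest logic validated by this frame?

Reflexive (axiom T): yes — every world is R-related to itself.
Symmetric (axiom B): yes — every pair in R has its reverse in R.
Euclidean (axiom 5): yes — any two successors of a common world are R-related.
So F validates K, T, KTB, S5. The strongest is S5.

S5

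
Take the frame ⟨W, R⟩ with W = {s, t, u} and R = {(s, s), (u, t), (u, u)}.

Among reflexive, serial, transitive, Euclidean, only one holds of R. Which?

transitive

Reflexive: no — t is not related to itself.
Serial: no — t has no R-successor.
Transitive: yes — every two-step R-path is closed by a direct edge.
Euclidean: no — u R t and u R t, but not t R t.
Only transitive holds.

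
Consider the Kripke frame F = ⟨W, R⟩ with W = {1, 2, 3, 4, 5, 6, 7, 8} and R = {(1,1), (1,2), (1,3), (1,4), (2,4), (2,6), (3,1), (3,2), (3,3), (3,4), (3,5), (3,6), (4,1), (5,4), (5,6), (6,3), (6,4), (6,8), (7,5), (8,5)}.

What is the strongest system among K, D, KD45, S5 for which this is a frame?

Serial (axiom D): yes — every world has a successor (e.g. 1 R 1).
Euclidean (axiom 5): no — 1 R 2 and 1 R 3, but not 2 R 3.
Transitive (axiom 4): no — 1 R 2 and 2 R 6, but not 1 R 6.
Reflexive (axiom T): no — 2 is not related to itself.
So F validates K, D; KD45 would additionally require R to be Euclidean and transitive. The strongest is D.

D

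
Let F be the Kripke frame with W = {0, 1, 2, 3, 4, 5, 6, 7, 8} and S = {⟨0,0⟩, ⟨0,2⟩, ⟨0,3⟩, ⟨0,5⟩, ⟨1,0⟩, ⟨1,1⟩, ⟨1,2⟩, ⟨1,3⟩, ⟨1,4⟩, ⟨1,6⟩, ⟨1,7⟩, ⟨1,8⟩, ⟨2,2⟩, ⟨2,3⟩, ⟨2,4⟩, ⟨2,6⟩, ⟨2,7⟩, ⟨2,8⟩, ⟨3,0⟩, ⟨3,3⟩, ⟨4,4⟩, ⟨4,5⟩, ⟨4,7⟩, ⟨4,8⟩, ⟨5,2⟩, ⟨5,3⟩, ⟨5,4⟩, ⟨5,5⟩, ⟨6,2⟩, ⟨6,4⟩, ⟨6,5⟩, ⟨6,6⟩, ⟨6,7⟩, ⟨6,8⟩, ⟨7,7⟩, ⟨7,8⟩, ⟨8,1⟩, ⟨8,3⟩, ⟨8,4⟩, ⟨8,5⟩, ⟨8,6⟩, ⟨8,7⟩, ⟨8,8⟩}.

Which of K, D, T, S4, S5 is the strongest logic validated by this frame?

Serial (axiom D): yes — every world has a successor (e.g. 0 S 0).
Reflexive (axiom T): yes — every world is S-related to itself.
Transitive (axiom 4): no — 0 S 2 and 2 S 4, but not 0 S 4.
Euclidean (axiom 5): no — 0 S 2 and 0 S 5, but not 2 S 5.
So F validates K, D, T; S4 would additionally require S to be transitive. The strongest is T.

T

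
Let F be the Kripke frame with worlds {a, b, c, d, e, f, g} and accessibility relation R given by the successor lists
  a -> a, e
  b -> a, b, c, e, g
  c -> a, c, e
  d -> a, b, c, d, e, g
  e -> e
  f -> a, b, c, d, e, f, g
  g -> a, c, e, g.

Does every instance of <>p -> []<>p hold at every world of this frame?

No

By correspondence theory, 5 is valid on a frame iff R is Euclidean.
Euclidean: no — b R a and b R c, but not a R c.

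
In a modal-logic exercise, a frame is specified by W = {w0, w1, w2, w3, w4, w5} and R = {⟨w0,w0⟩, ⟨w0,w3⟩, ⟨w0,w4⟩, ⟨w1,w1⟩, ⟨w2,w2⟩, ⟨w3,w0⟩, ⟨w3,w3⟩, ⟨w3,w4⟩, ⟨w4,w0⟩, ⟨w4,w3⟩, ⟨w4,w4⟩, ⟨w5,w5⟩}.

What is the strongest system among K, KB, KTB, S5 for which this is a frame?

Symmetric (axiom B): yes — every pair in R has its reverse in R.
Reflexive (axiom T): yes — every world is R-related to itself.
Euclidean (axiom 5): yes — any two successors of a common world are R-related.
So F validates K, KB, KTB, S5. The strongest is S5.

S5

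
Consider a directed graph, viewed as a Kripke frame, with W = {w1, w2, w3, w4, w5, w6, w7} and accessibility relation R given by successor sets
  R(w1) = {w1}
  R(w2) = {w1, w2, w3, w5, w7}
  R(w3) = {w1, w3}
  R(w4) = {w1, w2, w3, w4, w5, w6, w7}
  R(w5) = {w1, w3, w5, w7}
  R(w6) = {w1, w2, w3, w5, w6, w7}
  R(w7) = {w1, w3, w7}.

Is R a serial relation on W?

Serial: yes — every world has a successor (e.g. w1 R w1).

Yes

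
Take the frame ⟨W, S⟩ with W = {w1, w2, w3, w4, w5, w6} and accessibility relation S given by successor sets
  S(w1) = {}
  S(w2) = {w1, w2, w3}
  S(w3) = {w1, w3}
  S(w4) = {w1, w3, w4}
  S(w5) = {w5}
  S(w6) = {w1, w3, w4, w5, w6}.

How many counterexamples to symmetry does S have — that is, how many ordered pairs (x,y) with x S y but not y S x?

Enumerating: (w2,w1), (w2,w3), (w3,w1), (w4,w1), (w4,w3), (w6,w1), (w6,w3), (w6,w4), (w6,w5).

9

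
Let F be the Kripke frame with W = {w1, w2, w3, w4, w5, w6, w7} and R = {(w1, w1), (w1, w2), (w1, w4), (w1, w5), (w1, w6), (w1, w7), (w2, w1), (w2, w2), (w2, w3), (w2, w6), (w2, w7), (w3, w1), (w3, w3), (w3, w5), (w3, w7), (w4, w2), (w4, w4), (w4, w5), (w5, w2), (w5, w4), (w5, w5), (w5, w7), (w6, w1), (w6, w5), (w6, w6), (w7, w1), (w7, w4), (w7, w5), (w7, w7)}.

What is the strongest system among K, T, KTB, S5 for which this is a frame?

Reflexive (axiom T): yes — every world is R-related to itself.
Symmetric (axiom B): no — w1 R w4 but not w4 R w1.
Euclidean (axiom 5): no — w1 R w2 and w1 R w4, but not w2 R w4.
So F validates K, T; KTB would additionally require R to be symmetric. The strongest is T.

T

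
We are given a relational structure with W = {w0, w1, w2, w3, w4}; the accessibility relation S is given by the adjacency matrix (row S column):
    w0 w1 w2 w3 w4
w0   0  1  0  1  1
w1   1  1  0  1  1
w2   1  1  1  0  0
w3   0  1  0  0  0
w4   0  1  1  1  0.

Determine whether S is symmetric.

No

Symmetric: no — w0 S w3 but not w3 S w0.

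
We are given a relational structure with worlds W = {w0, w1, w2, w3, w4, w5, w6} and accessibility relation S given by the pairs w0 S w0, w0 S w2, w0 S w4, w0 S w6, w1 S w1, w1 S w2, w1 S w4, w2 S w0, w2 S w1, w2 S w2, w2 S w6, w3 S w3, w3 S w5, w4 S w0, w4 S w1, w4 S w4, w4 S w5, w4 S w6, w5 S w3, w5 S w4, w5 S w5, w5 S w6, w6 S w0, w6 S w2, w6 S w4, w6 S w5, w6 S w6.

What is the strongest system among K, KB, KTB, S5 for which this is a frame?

Symmetric (axiom B): yes — every pair in S has its reverse in S.
Reflexive (axiom T): yes — every world is S-related to itself.
Euclidean (axiom 5): no — w0 S w2 and w0 S w4, but not w2 S w4.
So F validates K, KB, KTB; S5 would additionally require S to be Euclidean. The strongest is KTB.

KTB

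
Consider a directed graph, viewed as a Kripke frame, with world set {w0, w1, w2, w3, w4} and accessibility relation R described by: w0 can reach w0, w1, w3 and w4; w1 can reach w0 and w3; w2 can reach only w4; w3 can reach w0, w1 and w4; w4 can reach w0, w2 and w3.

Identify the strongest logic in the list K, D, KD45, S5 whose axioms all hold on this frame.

D

Serial (axiom D): yes — every world has a successor (e.g. w0 R w0).
Euclidean (axiom 5): no — w0 R w1 and w0 R w4, but not w1 R w4.
Transitive (axiom 4): no — w0 R w4 and w4 R w2, but not w0 R w2.
Reflexive (axiom T): no — w1 is not related to itself.
So F validates K, D; KD45 would additionally require R to be Euclidean and transitive. The strongest is D.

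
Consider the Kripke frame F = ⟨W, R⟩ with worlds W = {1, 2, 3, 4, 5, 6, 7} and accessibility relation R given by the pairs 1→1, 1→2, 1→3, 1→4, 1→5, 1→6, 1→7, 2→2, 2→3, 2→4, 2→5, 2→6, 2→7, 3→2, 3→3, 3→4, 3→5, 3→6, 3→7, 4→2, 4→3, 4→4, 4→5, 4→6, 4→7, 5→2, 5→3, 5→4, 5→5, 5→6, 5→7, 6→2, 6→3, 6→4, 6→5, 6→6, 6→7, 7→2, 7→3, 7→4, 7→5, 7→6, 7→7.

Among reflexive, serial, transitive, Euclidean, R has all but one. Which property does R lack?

Reflexive: yes — every world is R-related to itself.
Serial: yes — every world has a successor (e.g. 1 R 1).
Transitive: yes — every two-step R-path is closed by a direct edge.
Euclidean: no — 1 R 2 and 1 R 1, but not 2 R 1.
Only Euclidean fails.

Euclidean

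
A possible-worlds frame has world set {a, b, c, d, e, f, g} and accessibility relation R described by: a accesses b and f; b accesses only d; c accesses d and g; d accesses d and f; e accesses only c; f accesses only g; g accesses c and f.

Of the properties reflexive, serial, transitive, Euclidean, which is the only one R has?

Reflexive: no — a is not related to itself.
Serial: yes — every world has a successor (e.g. a R b).
Transitive: no — a R b and b R d, but not a R d.
Euclidean: no — a R b and a R f, but not b R f.
Only serial holds.

serial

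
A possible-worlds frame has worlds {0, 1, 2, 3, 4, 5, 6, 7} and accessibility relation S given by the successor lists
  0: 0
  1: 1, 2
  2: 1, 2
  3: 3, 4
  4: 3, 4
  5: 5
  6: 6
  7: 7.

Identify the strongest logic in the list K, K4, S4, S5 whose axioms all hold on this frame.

S5

Transitive (axiom 4): yes — every two-step S-path is closed by a direct edge.
Reflexive (axiom T): yes — every world is S-related to itself.
Euclidean (axiom 5): yes — any two successors of a common world are S-related.
So F validates K, K4, S4, S5. The strongest is S5.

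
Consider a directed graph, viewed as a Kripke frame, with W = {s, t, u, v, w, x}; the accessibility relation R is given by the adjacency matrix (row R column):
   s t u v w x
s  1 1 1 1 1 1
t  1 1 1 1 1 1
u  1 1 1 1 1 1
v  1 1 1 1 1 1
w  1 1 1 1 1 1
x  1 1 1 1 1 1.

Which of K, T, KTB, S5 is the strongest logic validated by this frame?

Reflexive (axiom T): yes — every world is R-related to itself.
Symmetric (axiom B): yes — every pair in R has its reverse in R.
Euclidean (axiom 5): yes — any two successors of a common world are R-related.
So F validates K, T, KTB, S5. The strongest is S5.

S5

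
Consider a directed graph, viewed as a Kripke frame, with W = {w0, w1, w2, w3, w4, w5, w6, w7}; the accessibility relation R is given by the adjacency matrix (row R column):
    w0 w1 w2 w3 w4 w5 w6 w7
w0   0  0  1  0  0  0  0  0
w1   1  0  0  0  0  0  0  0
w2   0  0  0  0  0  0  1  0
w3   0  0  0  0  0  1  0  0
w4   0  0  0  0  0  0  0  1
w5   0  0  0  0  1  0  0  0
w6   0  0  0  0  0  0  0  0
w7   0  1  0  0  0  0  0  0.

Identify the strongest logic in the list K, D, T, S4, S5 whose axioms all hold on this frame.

K

Serial (axiom D): no — w6 has no R-successor.
Reflexive (axiom T): no — w0 is not related to itself.
Transitive (axiom 4): no — w0 R w2 and w2 R w6, but not w0 R w6.
Euclidean (axiom 5): no — w0 R w2 and w0 R w2, but not w2 R w2.
So F validates K; D would additionally require R to be serial. The strongest is K.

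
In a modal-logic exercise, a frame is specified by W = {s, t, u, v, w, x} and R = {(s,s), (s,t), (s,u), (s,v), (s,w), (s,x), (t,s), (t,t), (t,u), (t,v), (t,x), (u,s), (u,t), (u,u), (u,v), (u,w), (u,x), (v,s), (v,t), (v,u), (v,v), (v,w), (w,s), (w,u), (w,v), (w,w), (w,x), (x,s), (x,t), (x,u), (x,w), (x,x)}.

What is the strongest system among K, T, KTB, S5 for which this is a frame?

KTB

Reflexive (axiom T): yes — every world is R-related to itself.
Symmetric (axiom B): yes — every pair in R has its reverse in R.
Euclidean (axiom 5): no — s R t and s R w, but not t R w.
So F validates K, T, KTB; S5 would additionally require R to be Euclidean. The strongest is KTB.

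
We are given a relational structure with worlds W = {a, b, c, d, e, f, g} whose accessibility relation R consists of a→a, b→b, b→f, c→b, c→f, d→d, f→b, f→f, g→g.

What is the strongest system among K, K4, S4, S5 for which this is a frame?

Transitive (axiom 4): yes — every two-step R-path is closed by a direct edge.
Reflexive (axiom T): no — c is not related to itself.
Euclidean (axiom 5): yes — any two successors of a common world are R-related.
So F validates K, K4; S4 would additionally require R to be reflexive. The strongest is K4.

K4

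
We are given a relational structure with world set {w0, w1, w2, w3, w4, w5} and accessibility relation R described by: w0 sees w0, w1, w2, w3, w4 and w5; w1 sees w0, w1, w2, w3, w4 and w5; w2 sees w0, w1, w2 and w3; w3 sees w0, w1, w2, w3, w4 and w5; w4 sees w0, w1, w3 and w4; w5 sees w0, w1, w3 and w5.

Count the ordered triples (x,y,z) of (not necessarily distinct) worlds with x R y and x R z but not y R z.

Enumerating: (w0,w2,w4), (w0,w2,w5), (w0,w4,w2), (w0,w4,w5), (w0,w5,w2), (w0,w5,w4), (w1,w2,w4), (w1,w2,w5), (w1,w4,w2), (w1,w4,w5), (w1,w5,w2), (w1,w5,w4), (w3,w2,w4), (w3,w2,w5), (w3,w4,w2), (w3,w4,w5), (w3,w5,w2), (w3,w5,w4).

18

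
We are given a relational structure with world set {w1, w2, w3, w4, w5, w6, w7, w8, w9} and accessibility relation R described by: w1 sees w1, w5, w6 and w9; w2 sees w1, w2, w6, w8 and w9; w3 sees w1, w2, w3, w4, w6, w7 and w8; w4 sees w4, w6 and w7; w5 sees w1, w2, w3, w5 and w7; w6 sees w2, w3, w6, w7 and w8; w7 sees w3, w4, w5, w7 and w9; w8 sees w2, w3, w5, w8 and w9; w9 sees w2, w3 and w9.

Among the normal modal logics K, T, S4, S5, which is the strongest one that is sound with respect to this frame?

T

Reflexive (axiom T): yes — every world is R-related to itself.
Transitive (axiom 4): no — w1 R w5 and w5 R w2, but not w1 R w2.
Euclidean (axiom 5): no — w1 R w5 and w1 R w6, but not w5 R w6.
So F validates K, T; S4 would additionally require R to be transitive. The strongest is T.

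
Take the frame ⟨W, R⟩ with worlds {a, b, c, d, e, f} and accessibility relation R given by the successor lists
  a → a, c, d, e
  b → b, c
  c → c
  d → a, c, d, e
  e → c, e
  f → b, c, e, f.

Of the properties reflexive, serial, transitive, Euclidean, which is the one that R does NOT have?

Reflexive: yes — every world is R-related to itself.
Serial: yes — every world has a successor (e.g. a R a).
Transitive: yes — every two-step R-path is closed by a direct edge.
Euclidean: no — a R c and a R d, but not c R d.
Only Euclidean fails.

Euclidean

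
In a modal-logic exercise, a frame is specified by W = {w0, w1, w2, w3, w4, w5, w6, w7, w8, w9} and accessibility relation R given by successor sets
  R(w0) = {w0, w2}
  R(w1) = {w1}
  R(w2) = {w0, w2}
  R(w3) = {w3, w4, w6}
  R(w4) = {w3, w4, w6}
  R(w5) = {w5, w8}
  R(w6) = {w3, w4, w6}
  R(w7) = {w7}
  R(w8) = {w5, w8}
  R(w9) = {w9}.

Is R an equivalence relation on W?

Reflexive: yes — every world is R-related to itself.
Symmetric: yes — every pair in R has its reverse in R.
Transitive: yes — every two-step R-path is closed by a direct edge.
So R is an equivalence relation.

Yes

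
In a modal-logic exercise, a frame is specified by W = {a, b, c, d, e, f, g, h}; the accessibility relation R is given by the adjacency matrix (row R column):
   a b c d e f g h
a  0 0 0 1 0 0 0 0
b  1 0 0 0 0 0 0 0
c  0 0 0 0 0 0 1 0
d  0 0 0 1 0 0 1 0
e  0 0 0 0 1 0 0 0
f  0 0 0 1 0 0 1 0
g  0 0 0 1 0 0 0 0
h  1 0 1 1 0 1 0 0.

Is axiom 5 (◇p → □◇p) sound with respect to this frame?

The schema 5 characterises exactly the Euclidean frames.
Euclidean: no — h R a and h R c, but not a R c.

No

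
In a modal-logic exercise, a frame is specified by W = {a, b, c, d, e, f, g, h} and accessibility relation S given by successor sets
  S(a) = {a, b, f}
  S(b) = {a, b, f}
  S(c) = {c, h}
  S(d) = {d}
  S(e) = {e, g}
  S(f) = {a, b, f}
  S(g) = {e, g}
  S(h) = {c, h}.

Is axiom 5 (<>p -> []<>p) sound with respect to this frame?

By correspondence theory, 5 is valid on a frame iff S is Euclidean.
Euclidean: yes — any two successors of a common world are S-related.

Yes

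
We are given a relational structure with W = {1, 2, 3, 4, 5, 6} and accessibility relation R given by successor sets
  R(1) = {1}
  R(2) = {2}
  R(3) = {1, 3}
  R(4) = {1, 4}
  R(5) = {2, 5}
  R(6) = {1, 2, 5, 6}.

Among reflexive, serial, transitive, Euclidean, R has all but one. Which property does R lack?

Euclidean

Reflexive: yes — every world is R-related to itself.
Serial: yes — every world has a successor (e.g. 1 R 1).
Transitive: yes — every two-step R-path is closed by a direct edge.
Euclidean: no — 6 R 1 and 6 R 2, but not 1 R 2.
Only Euclidean fails.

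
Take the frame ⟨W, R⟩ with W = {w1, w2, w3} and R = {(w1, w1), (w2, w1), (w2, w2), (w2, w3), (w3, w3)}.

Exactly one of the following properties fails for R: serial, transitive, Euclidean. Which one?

Serial: yes — every world has a successor (e.g. w1 R w1).
Transitive: yes — every two-step R-path is closed by a direct edge.
Euclidean: no — w2 R w1 and w2 R w3, but not w1 R w3.
Only Euclidean fails.

Euclidean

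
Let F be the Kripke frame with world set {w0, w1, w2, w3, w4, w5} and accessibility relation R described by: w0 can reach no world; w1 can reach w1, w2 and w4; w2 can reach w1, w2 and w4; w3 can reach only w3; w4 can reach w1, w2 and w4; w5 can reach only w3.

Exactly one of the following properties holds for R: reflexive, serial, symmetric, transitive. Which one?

Reflexive: no — w0 is not related to itself.
Serial: no — w0 has no R-successor.
Symmetric: no — w5 R w3 but not w3 R w5.
Transitive: yes — every two-step R-path is closed by a direct edge.
Only transitive holds.

transitive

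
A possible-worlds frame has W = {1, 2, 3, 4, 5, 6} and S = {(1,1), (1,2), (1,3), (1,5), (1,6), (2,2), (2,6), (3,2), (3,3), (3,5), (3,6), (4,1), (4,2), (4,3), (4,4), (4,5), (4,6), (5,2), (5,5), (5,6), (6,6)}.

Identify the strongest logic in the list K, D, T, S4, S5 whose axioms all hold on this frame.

Serial (axiom D): yes — every world has a successor (e.g. 1 S 1).
Reflexive (axiom T): yes — every world is S-related to itself.
Transitive (axiom 4): yes — every two-step S-path is closed by a direct edge.
Euclidean (axiom 5): no — 1 S 2 and 1 S 3, but not 2 S 3.
So F validates K, D, T, S4; S5 would additionally require S to be Euclidean. The strongest is S4.

S4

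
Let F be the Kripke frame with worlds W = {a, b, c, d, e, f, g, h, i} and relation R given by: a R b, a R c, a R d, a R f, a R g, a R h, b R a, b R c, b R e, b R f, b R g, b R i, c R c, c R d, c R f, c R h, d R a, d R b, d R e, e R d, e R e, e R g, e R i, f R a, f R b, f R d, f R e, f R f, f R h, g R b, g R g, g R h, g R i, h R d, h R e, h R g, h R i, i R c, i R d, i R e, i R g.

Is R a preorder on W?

Reflexive: no — a is not related to itself.
Transitive: no — a R b and b R e, but not a R e.
So R is not a preorder.

No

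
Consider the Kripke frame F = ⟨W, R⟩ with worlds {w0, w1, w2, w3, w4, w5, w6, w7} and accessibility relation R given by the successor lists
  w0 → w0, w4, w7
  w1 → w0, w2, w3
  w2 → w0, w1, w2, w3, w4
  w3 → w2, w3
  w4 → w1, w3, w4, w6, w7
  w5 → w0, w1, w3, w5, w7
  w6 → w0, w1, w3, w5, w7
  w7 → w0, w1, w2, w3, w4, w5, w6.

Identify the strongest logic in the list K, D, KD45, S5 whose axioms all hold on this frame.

Serial (axiom D): yes — every world has a successor (e.g. w0 R w0).
Euclidean (axiom 5): no — w1 R w0 and w1 R w2, but not w0 R w2.
Transitive (axiom 4): no — w0 R w4 and w4 R w1, but not w0 R w1.
Reflexive (axiom T): no — w1 is not related to itself.
So F validates K, D; KD45 would additionally require R to be Euclidean and transitive. The strongest is D.

D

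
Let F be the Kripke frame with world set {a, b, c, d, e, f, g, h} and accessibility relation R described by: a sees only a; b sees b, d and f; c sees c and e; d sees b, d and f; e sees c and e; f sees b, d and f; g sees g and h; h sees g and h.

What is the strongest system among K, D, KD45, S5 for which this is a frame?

Serial (axiom D): yes — every world has a successor (e.g. a R a).
Euclidean (axiom 5): yes — any two successors of a common world are R-related.
Transitive (axiom 4): yes — every two-step R-path is closed by a direct edge.
Reflexive (axiom T): yes — every world is R-related to itself.
So F validates K, D, KD45, S5. The strongest is S5.

S5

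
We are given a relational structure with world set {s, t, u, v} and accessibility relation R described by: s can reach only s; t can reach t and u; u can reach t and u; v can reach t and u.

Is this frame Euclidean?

Euclidean: yes — any two successors of a common world are R-related.

Yes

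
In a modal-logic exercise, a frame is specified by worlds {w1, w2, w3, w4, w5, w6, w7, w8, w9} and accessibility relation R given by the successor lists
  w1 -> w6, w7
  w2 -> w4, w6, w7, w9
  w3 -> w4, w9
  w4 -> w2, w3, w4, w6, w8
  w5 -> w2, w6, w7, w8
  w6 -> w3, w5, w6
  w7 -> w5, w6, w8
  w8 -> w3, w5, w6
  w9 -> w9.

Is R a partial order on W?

No

Reflexive: no — w1 is not related to itself.
Transitive: no — w1 R w6 and w6 R w3, but not w1 R w3.
Antisymmetric: no — w2 R w4 and w4 R w2 with w2 ≠ w4.
So R is not a partial order.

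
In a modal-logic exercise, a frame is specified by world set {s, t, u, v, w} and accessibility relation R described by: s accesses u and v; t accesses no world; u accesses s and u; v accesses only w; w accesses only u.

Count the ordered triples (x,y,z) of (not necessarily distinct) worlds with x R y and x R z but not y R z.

Enumerating: (s,u,v), (s,v,u), (s,v,v), (u,s,s), (v,w,w).

5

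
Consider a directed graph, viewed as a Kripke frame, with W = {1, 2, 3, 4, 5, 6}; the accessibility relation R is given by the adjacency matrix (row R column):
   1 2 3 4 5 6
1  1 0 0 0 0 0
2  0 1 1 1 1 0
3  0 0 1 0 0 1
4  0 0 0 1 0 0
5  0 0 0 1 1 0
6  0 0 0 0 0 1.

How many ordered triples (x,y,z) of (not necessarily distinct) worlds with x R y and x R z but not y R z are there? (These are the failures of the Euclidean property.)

10

Enumerating: (2,3,2), (2,3,4), (2,3,5), (2,4,2), (2,4,3), (2,4,5), (2,5,2), (2,5,3), (3,6,3), (5,4,5).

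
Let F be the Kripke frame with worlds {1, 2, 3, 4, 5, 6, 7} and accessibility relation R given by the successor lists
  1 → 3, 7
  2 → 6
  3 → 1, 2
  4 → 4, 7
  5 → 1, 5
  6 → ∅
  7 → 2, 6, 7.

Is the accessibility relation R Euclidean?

Euclidean: no — 1 R 3 and 1 R 7, but not 3 R 7.

No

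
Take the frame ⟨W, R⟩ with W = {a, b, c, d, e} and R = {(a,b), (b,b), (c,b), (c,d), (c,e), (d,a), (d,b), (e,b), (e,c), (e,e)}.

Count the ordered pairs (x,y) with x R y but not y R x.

6

Enumerating: (a,b), (c,b), (c,d), (d,a), (d,b), (e,b).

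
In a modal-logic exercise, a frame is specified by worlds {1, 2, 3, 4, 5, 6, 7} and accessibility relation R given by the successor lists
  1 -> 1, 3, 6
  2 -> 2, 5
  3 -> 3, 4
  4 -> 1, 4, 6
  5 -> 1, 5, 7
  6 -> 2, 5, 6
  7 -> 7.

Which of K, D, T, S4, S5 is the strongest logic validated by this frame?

T

Serial (axiom D): yes — every world has a successor (e.g. 1 R 1).
Reflexive (axiom T): yes — every world is R-related to itself.
Transitive (axiom 4): no — 1 R 3 and 3 R 4, but not 1 R 4.
Euclidean (axiom 5): no — 1 R 3 and 1 R 6, but not 3 R 6.
So F validates K, D, T; S4 would additionally require R to be transitive. The strongest is T.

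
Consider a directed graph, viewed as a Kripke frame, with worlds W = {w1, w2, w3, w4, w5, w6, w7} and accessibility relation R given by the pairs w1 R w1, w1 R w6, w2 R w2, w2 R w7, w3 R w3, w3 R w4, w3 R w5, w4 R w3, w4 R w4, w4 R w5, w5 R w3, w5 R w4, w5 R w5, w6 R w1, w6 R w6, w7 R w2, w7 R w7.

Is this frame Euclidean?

Yes

Euclidean: yes — any two successors of a common world are R-related.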